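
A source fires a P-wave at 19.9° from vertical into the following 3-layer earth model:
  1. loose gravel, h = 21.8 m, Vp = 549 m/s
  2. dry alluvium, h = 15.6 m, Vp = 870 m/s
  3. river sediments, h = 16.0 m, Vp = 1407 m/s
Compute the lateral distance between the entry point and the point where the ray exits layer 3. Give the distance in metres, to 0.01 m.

p = sin θ₁/V₁ = sin 19.9°/549 = 6.2000e-04 s/m is conserved through the stack.
Layer 1: θ = 19.90°; offset = 21.8·tan 19.90° = 7.8915 m.
Layer 2: sin θ = p·870 = 0.5394 → θ = 32.64°; offset = 15.6·tan 32.64° = 9.9930 m.
Layer 3: sin θ = p·1407 = 0.8723 → θ = 60.73°; offset = 16.0·tan 60.73° = 28.5485 m.
Total horizontal offset = 46.4330 m.

46.43 m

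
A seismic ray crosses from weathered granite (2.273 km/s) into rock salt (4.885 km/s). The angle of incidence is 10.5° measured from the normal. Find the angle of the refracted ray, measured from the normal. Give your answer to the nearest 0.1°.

23.1°

Snell's law: sin θ₂ = (V₂/V₁)·sin θ₁ = (4.885/2.273)·sin 10.5° = 0.3917.
θ₂ = arcsin 0.3917 = 23.06° from the normal.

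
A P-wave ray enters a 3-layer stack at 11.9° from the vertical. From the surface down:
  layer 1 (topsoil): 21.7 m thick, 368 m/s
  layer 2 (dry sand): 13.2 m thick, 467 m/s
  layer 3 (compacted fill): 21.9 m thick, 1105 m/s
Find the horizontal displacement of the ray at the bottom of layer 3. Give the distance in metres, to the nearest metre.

25 m

p = sin θ₁/V₁ = sin 11.9°/368 = 5.6034e-04 s/m is conserved through the stack.
Layer 1: θ = 11.90°; offset = 21.7·tan 11.90° = 4.573 m.
Layer 2: sin θ = p·467 = 0.2617 → θ = 15.17°; offset = 13.2·tan 15.17° = 3.579 m.
Layer 3: sin θ = p·1105 = 0.6192 → θ = 38.26°; offset = 21.9·tan 38.26° = 17.268 m.
Total horizontal offset = 25.420 m.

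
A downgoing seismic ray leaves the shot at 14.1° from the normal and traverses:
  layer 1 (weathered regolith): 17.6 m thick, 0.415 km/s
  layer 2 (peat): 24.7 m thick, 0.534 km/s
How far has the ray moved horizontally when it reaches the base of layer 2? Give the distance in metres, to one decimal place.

12.6 m

Apply Snell's law at each interface; in layer i the horizontal offset is hᵢ·tan θᵢ.
Layer 1: θ = 14.10°; offset = 17.6·tan 14.10° = 4.421 m.
Layer 2: sin θ = 0.534·sin 14.1°/0.415 = 0.3135, θ = 18.27°; offset = 24.7·tan 18.27° = 8.154 m.
Total horizontal offset = 12.575 m.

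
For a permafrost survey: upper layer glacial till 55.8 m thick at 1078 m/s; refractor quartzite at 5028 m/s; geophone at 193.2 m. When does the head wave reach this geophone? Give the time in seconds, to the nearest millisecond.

0.140 s

t = x/V₂ + 2h·√(V₂²−V₁²)/(V₁V₂).
√(V₂²−V₁²) = √(5028²−1078²) = 4911.1 m/s; delay term = 2·55.8·4911.1/(1078·5028) = 0.10112 s.
t = 193.2/5028 + 0.10112 = 0.13954 s.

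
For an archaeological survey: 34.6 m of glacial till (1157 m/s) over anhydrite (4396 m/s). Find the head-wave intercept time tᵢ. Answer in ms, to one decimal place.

tᵢ = 2h·√(V₂²−V₁²)/(V₁V₂).
√(V₂²−V₁²) = √(4396²−1157²) = 4241.0 m/s.
tᵢ = 2·34.6·4241.0/(1157·4396) = 0.05770 s.

57.7 ms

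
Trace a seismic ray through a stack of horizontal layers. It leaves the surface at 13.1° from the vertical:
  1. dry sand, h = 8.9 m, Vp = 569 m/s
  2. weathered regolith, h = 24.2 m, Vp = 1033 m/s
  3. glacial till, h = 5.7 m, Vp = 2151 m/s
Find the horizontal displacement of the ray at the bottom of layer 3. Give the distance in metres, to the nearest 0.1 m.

Apply Snell's law at each interface; in layer i the horizontal offset is hᵢ·tan θᵢ.
Layer 1: θ = 13.10°; offset = 8.9·tan 13.10° = 2.071 m.
Layer 2: sin θ = 1033·sin 13.1°/569 = 0.4115, θ = 24.30°; offset = 24.2·tan 24.30° = 10.926 m.
Layer 3: sin θ = 2151·sin 13.1°/569 = 0.8568, θ = 58.96°; offset = 5.7·tan 58.96° = 9.472 m.
Σ offsets = 22.468 m.

22.5 m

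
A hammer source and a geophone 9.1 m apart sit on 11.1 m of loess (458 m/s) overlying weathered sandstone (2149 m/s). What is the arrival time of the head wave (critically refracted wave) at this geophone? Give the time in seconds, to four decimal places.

θ_c = arcsin(V₁/V₂) = arcsin(458/2149) = 12.31°, cos θ_c = 0.9770.
Intercept time tᵢ = 2h cos θ_c / V₁ = 2·11.1·0.9770/458 = 0.04736 s.
t = x/V₂ + tᵢ = 9.1/2149 + 0.04736 = 0.05159 s.

0.0516 s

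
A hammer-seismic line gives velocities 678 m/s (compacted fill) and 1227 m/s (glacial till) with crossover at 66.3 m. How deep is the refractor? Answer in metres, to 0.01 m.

x_cross = 2h·√((V₂+V₁)/(V₂−V₁)) → h = x_cross / (2·√((V₂+V₁)/(V₂−V₁))).
√((V₂+V₁)/(V₂−V₁)) = √((1227+678)/(1227−678)) = 1.8628.
h = 66.3 / (2·1.8628) = 17.80 m.

17.80 m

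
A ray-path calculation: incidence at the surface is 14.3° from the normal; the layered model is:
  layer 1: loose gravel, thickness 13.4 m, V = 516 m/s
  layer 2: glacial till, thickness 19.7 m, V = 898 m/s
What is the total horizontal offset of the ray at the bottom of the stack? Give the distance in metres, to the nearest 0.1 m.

12.8 m

p = sin θ₁/V₁ = sin 14.3°/516 = 4.7868e-04 s/m is conserved through the stack.
Layer 1: θ = 14.30°; offset = 13.4·tan 14.30° = 3.416 m.
Layer 2: sin θ = p·898 = 0.4299 → θ = 25.46°; offset = 19.7·tan 25.46° = 9.379 m.
Σ offsets = 12.794 m.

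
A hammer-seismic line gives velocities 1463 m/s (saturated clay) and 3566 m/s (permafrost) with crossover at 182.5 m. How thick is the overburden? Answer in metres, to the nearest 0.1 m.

h = (x_cross/2)·√((V₂−V₁)/(V₂+V₁)).
(V₂−V₁)/(V₂+V₁) = (3566−1463)/(3566+1463) = 0.4182; √ = 0.6467.
h = (182.5/2)·0.6467 = 59.01 m.

59.0 m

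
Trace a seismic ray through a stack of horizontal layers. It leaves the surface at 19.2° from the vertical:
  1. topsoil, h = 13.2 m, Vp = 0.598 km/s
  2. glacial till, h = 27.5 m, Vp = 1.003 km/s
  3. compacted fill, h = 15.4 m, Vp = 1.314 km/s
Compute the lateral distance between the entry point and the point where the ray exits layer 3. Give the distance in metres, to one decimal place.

p = sin θ₁/V₁ = sin 19.2°/0.598 = 5.4994e-01 s/km is conserved through the stack.
Layer 1: θ = 19.20°; offset = 13.2·tan 19.20° = 4.597 m.
Layer 2: sin θ = p·1.003 = 0.5516 → θ = 33.48°; offset = 27.5·tan 33.48° = 18.186 m.
Layer 3: sin θ = p·1.314 = 0.7226 → θ = 46.27°; offset = 15.4·tan 46.27° = 16.099 m.
Σ offsets = 38.882 m.

38.9 m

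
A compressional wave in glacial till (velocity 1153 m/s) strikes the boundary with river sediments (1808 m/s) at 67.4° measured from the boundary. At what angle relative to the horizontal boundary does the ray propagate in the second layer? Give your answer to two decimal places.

Angle from the normal: 90° − 67.4° = 22.6°.
sin θ₁/V₁ = sin θ₂/V₂ ⇒ sin θ₂ = 1808·sin 22.6°/1153 = 1808·0.3843/1153 = 0.6026.
θ₂ = arcsin 0.6026 = 37.06° from the normal.
From the interface: 90° − 37.06° = 52.94°.

52.94°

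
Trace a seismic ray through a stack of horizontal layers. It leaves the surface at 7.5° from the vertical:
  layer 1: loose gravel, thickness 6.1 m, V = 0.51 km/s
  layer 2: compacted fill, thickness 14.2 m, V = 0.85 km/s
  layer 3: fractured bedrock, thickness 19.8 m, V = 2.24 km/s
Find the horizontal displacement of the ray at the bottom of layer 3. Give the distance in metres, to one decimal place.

p = sin θ₁/V₁ = sin 7.5°/0.51 = 2.5593e-01 s/km is conserved through the stack.
Layer 1: θ = 7.50°; offset = 6.1·tan 7.50° = 0.803 m.
Layer 2: sin θ = p·0.85 = 0.2175 → θ = 12.56°; offset = 14.2·tan 12.56° = 3.165 m.
Layer 3: sin θ = p·2.24 = 0.5733 → θ = 34.98°; offset = 19.8·tan 34.98° = 13.854 m.
Σ offsets = 17.822 m.

17.8 m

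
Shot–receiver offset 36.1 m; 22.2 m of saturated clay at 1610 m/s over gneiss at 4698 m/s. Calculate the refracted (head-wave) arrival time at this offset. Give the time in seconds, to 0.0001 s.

θ_c = arcsin(V₁/V₂) = arcsin(1610/4698) = 20.04°, cos θ_c = 0.9394.
Intercept time tᵢ = 2h cos θ_c / V₁ = 2·22.2·0.9394/1610 = 0.02591 s.
t = x/V₂ + tᵢ = 36.1/4698 + 0.02591 = 0.03359 s.

0.0336 s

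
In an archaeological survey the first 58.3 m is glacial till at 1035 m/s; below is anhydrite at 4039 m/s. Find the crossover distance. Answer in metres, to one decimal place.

151.5 m

x_cross = 2h·√((V₂+V₁)/(V₂−V₁)).
(V₂+V₁)/(V₂−V₁) = (4039+1035)/(4039−1035) = 1.6891; √ = 1.2996.
x_cross = 2·58.3·1.2996 = 151.54 m.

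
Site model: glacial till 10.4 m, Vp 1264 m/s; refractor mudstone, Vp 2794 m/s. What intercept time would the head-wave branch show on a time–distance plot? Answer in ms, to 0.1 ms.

tᵢ = 2h·√(V₂²−V₁²)/(V₁V₂).
√(V₂²−V₁²) = √(2794²−1264²) = 2491.7 m/s.
tᵢ = 2·10.4·2491.7/(1264·2794) = 0.01468 s.

14.7 ms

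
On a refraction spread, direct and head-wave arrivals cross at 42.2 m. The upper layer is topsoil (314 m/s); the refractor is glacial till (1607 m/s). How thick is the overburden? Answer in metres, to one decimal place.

17.3 m

h = (x_cross/2)·√((V₂−V₁)/(V₂+V₁)).
(V₂−V₁)/(V₂+V₁) = (1607−314)/(1607+314) = 0.6731; √ = 0.8204.
h = (42.2/2)·0.8204 = 17.31 m.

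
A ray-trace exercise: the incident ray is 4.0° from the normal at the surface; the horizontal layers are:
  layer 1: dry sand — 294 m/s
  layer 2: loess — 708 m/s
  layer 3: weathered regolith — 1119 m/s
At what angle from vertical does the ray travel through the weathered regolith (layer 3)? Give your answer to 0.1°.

15.4°

Ray parameter p = sin 4.0° / 294 = 2.3727e-04 s/m.
sin θ_3 = p·V_3 = 2.3727e-04 × 1119 = 0.2655.
θ_3 = 15.40° from the vertical.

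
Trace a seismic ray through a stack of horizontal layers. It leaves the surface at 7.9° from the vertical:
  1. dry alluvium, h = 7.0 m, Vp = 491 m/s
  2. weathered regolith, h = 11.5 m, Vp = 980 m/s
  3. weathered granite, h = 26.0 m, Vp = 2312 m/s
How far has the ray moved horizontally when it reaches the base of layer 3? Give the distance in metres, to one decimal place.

p = sin θ₁/V₁ = sin 7.9°/491 = 2.7993e-04 s/m is conserved through the stack.
Layer 1: θ = 7.90°; offset = 7.0·tan 7.90° = 0.971 m.
Layer 2: sin θ = p·980 = 0.2743 → θ = 15.92°; offset = 11.5·tan 15.92° = 3.281 m.
Layer 3: sin θ = p·2312 = 0.6472 → θ = 40.33°; offset = 26.0·tan 40.33° = 22.073 m.
Total horizontal offset = 26.325 m.

26.3 m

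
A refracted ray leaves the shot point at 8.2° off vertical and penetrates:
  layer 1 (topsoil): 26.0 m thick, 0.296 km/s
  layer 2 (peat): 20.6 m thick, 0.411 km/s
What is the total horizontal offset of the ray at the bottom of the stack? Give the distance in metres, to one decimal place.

Apply Snell's law at each interface; in layer i the horizontal offset is hᵢ·tan θᵢ.
Layer 1: θ = 8.20°; offset = 26.0·tan 8.20° = 3.747 m.
Layer 2: sin θ = 0.411·sin 8.2°/0.296 = 0.1980, θ = 11.42°; offset = 20.6·tan 11.42° = 4.162 m.
Total horizontal offset = 7.909 m.

7.9 m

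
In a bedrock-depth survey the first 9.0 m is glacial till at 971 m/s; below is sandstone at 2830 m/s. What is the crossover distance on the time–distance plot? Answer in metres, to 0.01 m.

25.74 m

θ_c = arcsin(971/2830) = 20.07°, so cos θ_c = 0.9393 and tᵢ = 2h cos θ_c/V₁ = 0.0174 s.
At crossover x/V₁ = x/V₂ + tᵢ ⇒ x = tᵢ/(1/V₁ − 1/V₂) = 0.01741/(1.0299e-03 − 3.5336e-04) = 25.74 m.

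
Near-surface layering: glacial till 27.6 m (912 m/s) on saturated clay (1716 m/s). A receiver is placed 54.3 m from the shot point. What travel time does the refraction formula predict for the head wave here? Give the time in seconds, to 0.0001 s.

θ_c = arcsin(V₁/V₂) = arcsin(912/1716) = 32.10°, cos θ_c = 0.8471.
Intercept time tᵢ = 2h cos θ_c / V₁ = 2·27.6·0.8471/912 = 0.05127 s.
t = x/V₂ + tᵢ = 54.3/1716 + 0.05127 = 0.08291 s.

0.0829 s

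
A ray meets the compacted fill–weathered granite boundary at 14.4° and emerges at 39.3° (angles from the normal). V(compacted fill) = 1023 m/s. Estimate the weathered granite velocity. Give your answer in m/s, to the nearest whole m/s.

2605 m/s

Snell's law: sin 14.4°/V₁ = sin 39.3°/V₂.
V₂ = V₁·sin 39.3°/sin 14.4° = 1023 × 2.5469 = 2605.45 m/s.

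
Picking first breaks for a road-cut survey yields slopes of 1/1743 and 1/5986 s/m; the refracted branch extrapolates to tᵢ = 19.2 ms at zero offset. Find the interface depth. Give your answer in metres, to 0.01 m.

h = tᵢ·V₁·V₂ / (2·√(V₂²−V₁²)).
√(V₂²−V₁²) = √(5986² − 1743²) = 5726.6 m/s.
h = 0.0192 s × 1743 × 5986 / (2 × 5726.6) = 17.49 m.

17.49 m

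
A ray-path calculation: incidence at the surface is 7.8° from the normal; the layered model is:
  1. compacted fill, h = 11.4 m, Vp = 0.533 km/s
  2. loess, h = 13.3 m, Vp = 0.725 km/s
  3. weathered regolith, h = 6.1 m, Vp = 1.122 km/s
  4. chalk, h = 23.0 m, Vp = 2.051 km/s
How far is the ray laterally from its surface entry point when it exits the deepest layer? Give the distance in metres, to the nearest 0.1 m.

Apply Snell's law at each interface; in layer i the horizontal offset is hᵢ·tan θᵢ.
Layer 1: θ = 7.80°; offset = 11.4·tan 7.80° = 1.562 m.
Layer 2: sin θ = 0.725·sin 7.8°/0.533 = 0.1846, θ = 10.64°; offset = 13.3·tan 10.64° = 2.498 m.
Layer 3: sin θ = 1.122·sin 7.8°/0.533 = 0.2857, θ = 16.60°; offset = 6.1·tan 16.60° = 1.819 m.
Layer 4: sin θ = 2.051·sin 7.8°/0.533 = 0.5222, θ = 31.48°; offset = 23.0·tan 31.48° = 14.085 m.
Total horizontal offset = 19.963 m.

20.0 m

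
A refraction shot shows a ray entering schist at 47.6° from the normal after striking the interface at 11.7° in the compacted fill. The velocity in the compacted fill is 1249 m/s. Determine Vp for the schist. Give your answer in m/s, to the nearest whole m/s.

Snell's law: sin 11.7°/V₁ = sin 47.6°/V₂.
V₂ = V₁·sin 47.6°/sin 11.7° = 1249 × 3.6415 = 4548.27 m/s.

4548 m/s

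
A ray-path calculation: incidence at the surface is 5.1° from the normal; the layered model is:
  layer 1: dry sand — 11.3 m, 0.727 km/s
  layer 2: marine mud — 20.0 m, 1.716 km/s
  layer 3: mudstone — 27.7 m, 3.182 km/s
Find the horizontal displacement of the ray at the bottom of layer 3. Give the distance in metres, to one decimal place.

p = sin θ₁/V₁ = sin 5.1°/0.727 = 1.2228e-01 s/km is conserved through the stack.
Layer 1: θ = 5.10°; offset = 11.3·tan 5.10° = 1.008 m.
Layer 2: sin θ = p·1.716 = 0.2098 → θ = 12.11°; offset = 20.0·tan 12.11° = 4.292 m.
Layer 3: sin θ = p·3.182 = 0.3891 → θ = 22.90°; offset = 27.7·tan 22.90° = 11.699 m.
Σ offsets = 17.000 m.

17.0 m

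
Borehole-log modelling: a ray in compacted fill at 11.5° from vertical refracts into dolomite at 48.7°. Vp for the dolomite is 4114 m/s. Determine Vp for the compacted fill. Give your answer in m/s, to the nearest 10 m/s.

sin 11.5° = 0.1994; sin 48.7° = 0.7513.
V₁ = V₂·(sin θ₁/sin θ₂) = 4114·(0.1994/0.7513) = 1091.76 m/s.

1090 m/s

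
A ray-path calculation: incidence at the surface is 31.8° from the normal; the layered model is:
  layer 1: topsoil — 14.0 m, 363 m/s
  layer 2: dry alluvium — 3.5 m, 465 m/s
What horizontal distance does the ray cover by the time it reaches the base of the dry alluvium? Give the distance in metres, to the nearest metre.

p = sin θ₁/V₁ = sin 31.8°/363 = 1.4517e-03 s/m is conserved through the stack.
Layer 1: θ = 31.80°; offset = 14.0·tan 31.80° = 8.680 m.
Layer 2: sin θ = p·465 = 0.6750 → θ = 42.46°; offset = 3.5·tan 42.46° = 3.202 m.
Summing the layer offsets gives 11.883 m.

12 m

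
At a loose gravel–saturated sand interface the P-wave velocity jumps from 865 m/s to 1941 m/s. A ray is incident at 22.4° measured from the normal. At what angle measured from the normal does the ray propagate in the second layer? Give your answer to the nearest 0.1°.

58.8°

sin θ₁/V₁ = sin θ₂/V₂ ⇒ sin θ₂ = 1941·sin 22.4°/865 = 1941·0.3811/865 = 0.8551.
θ₂ = sin⁻¹(0.8551) = 58.77° (from vertical).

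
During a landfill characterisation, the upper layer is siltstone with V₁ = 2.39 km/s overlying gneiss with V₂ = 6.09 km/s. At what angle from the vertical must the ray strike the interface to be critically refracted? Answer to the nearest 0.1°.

Critical incidence: sin θ_c = V₁/V₂ = 2.39/6.09 = 0.3924.
θ_c = arcsin 0.3924 = 23.11°.

23.1°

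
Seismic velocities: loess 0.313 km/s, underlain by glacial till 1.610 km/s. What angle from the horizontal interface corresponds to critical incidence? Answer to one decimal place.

78.8°

At critical incidence the refracted ray runs along the interface (θ₂ = 90°), so sin θ_c = V₁/V₂.
θ_c = arcsin(0.313/1.610) = arcsin 0.1944 = 11.21°.
Measured from the interface: 90° − 11.21° = 78.79°.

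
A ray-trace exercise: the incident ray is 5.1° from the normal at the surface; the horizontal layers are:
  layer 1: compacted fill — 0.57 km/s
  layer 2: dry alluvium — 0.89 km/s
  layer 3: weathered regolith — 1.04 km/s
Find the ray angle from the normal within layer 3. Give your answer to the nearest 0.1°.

9.3°

Ray parameter p = sin 5.1° / 0.57 = 1.5595e-01 s/km.
sin θ_3 = p·V_3 = 1.5595e-01 × 1.04 = 0.1622.
θ_3 = arcsin 0.1622 = 9.33°.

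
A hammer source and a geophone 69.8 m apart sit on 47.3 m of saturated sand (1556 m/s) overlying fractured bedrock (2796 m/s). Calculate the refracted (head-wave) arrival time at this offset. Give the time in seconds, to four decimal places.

0.0755 s

θ_c = arcsin(V₁/V₂) = arcsin(1556/2796) = 33.81°, cos θ_c = 0.8308.
Intercept time tᵢ = 2h cos θ_c / V₁ = 2·47.3·0.8308/1556 = 0.05051 s.
t = x/V₂ + tᵢ = 69.8/2796 + 0.05051 = 0.07548 s.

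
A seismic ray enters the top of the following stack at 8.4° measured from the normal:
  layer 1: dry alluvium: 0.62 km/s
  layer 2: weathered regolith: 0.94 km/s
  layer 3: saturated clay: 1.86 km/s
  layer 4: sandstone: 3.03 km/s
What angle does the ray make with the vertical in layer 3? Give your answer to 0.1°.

26.0°

Snell's law across each interface conserves sin θ / V, so sin θ_3 = V_3·sin θ₁/V₁.
sin θ_3 = 1.86 × sin 8.4° / 0.62 = 0.4382.
θ_3 = 25.99° from the vertical.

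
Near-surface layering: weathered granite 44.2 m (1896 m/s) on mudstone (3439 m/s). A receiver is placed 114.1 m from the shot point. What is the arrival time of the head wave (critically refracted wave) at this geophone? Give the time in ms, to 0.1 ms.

72.1 ms

t = x/V₂ + 2h·√(V₂²−V₁²)/(V₁V₂).
√(V₂²−V₁²) = √(3439²−1896²) = 2869.1 m/s; delay term = 2·44.2·2869.1/(1896·3439) = 0.03890 s.
t = 114.1/3439 + 0.03890 = 0.07208 s.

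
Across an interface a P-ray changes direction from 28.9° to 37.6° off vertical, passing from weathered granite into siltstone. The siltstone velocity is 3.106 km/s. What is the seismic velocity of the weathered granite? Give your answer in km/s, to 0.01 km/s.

2.46 km/s

sin 28.9° = 0.4833; sin 37.6° = 0.6101.
V₁ = V₂·(sin θ₁/sin θ₂) = 3.106·(0.4833/0.6101) = 2.46 km/s.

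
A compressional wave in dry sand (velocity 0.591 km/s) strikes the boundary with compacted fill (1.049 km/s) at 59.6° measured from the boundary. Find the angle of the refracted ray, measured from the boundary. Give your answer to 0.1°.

26.1°

Convert to the normal: θ₁ = 90° − 59.6° = 30.4°.
Snell's law: sin θ₂ = (V₂/V₁)·sin θ₁ = (1.049/0.591)·sin 30.4° = 0.8982.
θ₂ = sin⁻¹(0.8982) = 63.92° (from vertical).
From the interface: 90° − 63.92° = 26.08°.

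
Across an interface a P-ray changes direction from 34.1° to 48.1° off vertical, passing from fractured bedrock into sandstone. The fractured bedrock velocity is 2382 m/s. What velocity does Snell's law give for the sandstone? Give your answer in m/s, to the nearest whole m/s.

sin 34.1° = 0.5606; sin 48.1° = 0.7443.
V₂ = V₁·(sin θ₂/sin θ₁) = 2382·(0.7443/0.5606) = 3162.37 m/s.

3162 m/s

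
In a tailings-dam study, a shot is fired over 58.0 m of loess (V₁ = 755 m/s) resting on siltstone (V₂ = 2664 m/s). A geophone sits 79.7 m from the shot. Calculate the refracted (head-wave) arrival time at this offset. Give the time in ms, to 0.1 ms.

177.3 ms

θ_c = arcsin(V₁/V₂) = arcsin(755/2664) = 16.46°, cos θ_c = 0.9590.
Intercept time tᵢ = 2h cos θ_c / V₁ = 2·58.0·0.9590/755 = 0.14734 s.
t = x/V₂ + tᵢ = 79.7/2664 + 0.14734 = 0.17726 s.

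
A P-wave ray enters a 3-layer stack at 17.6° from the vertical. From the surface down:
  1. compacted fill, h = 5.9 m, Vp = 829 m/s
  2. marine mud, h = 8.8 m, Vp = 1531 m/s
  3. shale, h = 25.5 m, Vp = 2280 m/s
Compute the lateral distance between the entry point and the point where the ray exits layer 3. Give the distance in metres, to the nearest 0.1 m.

46.0 m

p = sin θ₁/V₁ = sin 17.6°/829 = 3.6474e-04 s/m is conserved through the stack.
Layer 1: θ = 17.60°; offset = 5.9·tan 17.60° = 1.872 m.
Layer 2: sin θ = p·1531 = 0.5584 → θ = 33.95°; offset = 8.8·tan 33.95° = 5.924 m.
Layer 3: sin θ = p·2280 = 0.8316 → θ = 56.26°; offset = 25.5·tan 56.26° = 38.184 m.
Total horizontal offset = 45.979 m.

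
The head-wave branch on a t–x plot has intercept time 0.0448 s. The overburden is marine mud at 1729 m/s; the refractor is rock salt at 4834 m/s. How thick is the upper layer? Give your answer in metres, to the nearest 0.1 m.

θ_c = arcsin(1729/4834) = 20.96°; cos θ_c = 0.9338.
tᵢ = 2h cos θ_c/V₁ ⇒ h = tᵢ·V₁/(2 cos θ_c) = 0.0448·1729/(2·0.9338) = 41.47 m.

41.5 m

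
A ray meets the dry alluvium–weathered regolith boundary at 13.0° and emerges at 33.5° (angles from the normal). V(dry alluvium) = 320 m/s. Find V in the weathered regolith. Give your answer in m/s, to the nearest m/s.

785 m/s

Snell's law: sin 13.0°/V₁ = sin 33.5°/V₂.
V₂ = V₁·sin 33.5°/sin 13.0° = 320 × 2.4536 = 785.15 m/s.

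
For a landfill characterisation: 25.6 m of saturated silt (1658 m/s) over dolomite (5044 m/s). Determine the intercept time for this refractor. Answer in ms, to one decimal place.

29.2 ms

θ_c = arcsin(V₁/V₂) = arcsin(1658/5044) = 19.19°; cos θ_c = 0.9444.
tᵢ = 2h·cos θ_c / V₁ = 2·25.6·0.9444 / 1658 = 0.02916 s.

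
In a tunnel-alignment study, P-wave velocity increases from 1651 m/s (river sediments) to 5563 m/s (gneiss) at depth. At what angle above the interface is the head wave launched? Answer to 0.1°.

Critical incidence: sin θ_c = V₁/V₂ = 1651/5563 = 0.2968.
θ_c = arcsin 0.2968 = 17.26°.
Measured from the interface: 90° − 17.26° = 72.74°.

72.7°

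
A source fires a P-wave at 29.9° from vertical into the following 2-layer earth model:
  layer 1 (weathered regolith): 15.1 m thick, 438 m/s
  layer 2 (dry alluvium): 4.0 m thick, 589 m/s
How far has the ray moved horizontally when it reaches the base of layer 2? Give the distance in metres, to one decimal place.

12.3 m

Apply Snell's law at each interface; in layer i the horizontal offset is hᵢ·tan θᵢ.
Layer 1: θ = 29.90°; offset = 15.1·tan 29.90° = 8.683 m.
Layer 2: sin θ = 589·sin 29.9°/438 = 0.6703, θ = 42.09°; offset = 4.0·tan 42.09° = 3.613 m.
Σ offsets = 12.296 m.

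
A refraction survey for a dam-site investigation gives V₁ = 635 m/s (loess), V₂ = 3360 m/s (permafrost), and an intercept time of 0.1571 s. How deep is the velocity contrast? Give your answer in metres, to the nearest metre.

51 m

h = tᵢ·V₁·V₂ / (2·√(V₂²−V₁²)).
√(V₂²−V₁²) = √(3360² − 635²) = 3299.5 m/s.
h = 0.1571 s × 635 × 3360 / (2 × 3299.5) = 50.79 m.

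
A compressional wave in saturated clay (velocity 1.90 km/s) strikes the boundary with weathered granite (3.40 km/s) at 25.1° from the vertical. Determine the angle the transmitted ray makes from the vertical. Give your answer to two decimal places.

49.38°

sin θ₁/V₁ = sin θ₂/V₂ ⇒ sin θ₂ = 3.40·sin 25.1°/1.90 = 3.40·0.4242/1.90 = 0.7591.
θ₂ = arcsin 0.7591 = 49.38° from the normal.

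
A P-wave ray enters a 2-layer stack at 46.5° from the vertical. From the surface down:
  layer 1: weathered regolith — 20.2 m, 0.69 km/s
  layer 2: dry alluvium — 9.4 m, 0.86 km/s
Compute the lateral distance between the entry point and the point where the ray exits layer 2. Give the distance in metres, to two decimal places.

Apply Snell's law at each interface; in layer i the horizontal offset is hᵢ·tan θᵢ.
Layer 1: θ = 46.50°; offset = 20.2·tan 46.50° = 21.2864 m.
Layer 2: sin θ = 0.86·sin 46.5°/0.69 = 0.9041, θ = 64.70°; offset = 9.4·tan 64.70° = 19.8867 m.
Total horizontal offset = 41.1731 m.

41.17 m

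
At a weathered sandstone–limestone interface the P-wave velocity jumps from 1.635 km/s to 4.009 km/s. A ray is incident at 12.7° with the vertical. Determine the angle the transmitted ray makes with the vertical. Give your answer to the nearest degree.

33°

Snell's law: sin θ₂ = (V₂/V₁)·sin θ₁ = (4.009/1.635)·sin 12.7° = 0.5391.
θ₂ = sin⁻¹(0.5391) = 32.62° (from vertical).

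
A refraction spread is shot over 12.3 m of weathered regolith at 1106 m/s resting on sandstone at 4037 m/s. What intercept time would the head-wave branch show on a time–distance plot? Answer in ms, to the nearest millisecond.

21 ms

θ_c = arcsin(V₁/V₂) = arcsin(1106/4037) = 15.90°; cos θ_c = 0.9617.
tᵢ = 2h·cos θ_c / V₁ = 2·12.3·0.9617 / 1106 = 0.02139 s.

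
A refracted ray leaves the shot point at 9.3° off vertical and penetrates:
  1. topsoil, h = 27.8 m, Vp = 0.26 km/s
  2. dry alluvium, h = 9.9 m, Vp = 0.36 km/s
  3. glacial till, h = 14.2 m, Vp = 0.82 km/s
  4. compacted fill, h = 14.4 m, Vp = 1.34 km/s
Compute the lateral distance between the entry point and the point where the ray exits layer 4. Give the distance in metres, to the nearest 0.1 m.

p = sin θ₁/V₁ = sin 9.3°/0.26 = 6.2155e-01 s/km is conserved through the stack.
Layer 1: θ = 9.30°; offset = 27.8·tan 9.30° = 4.552 m.
Layer 2: sin θ = p·0.36 = 0.2238 → θ = 12.93°; offset = 9.9·tan 12.93° = 2.273 m.
Layer 3: sin θ = p·0.82 = 0.5097 → θ = 30.64°; offset = 14.2·tan 30.64° = 8.412 m.
Layer 4: sin θ = p·1.34 = 0.8329 → θ = 56.40°; offset = 14.4·tan 56.40° = 21.670 m.
Σ offsets = 36.908 m.

36.9 m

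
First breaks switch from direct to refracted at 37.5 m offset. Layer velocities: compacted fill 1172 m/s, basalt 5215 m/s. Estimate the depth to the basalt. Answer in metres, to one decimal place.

h = (x_cross/2)·√((V₂−V₁)/(V₂+V₁)).
(V₂−V₁)/(V₂+V₁) = (5215−1172)/(5215+1172) = 0.6330; √ = 0.7956.
h = (37.5/2)·0.7956 = 14.92 m.

14.9 m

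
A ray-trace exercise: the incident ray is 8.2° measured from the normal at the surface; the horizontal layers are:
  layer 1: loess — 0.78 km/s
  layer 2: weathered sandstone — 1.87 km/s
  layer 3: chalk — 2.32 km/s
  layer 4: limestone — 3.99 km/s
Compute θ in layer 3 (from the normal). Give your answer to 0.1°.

Ray parameter p = sin 8.2° / 0.78 = 1.8286e-01 s/km.
sin θ_3 = p·V_3 = 1.8286e-01 × 2.32 = 0.4242.
θ_3 = arcsin 0.4242 = 25.10°.

25.1°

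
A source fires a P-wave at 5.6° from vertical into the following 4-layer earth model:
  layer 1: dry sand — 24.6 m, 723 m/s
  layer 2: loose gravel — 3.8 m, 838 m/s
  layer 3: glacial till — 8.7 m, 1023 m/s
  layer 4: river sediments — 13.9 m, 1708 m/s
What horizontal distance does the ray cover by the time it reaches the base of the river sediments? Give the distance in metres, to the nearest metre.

7 m

Apply Snell's law at each interface; in layer i the horizontal offset is hᵢ·tan θᵢ.
Layer 1: θ = 5.60°; offset = 24.6·tan 5.60° = 2.412 m.
Layer 2: sin θ = 838·sin 5.6°/723 = 0.1131, θ = 6.49°; offset = 3.8·tan 6.49° = 0.433 m.
Layer 3: sin θ = 1023·sin 5.6°/723 = 0.1381, θ = 7.94°; offset = 8.7·tan 7.94° = 1.213 m.
Layer 4: sin θ = 1708·sin 5.6°/723 = 0.2305, θ = 13.33°; offset = 13.9·tan 13.33° = 3.293 m.
Σ offsets = 7.351 m.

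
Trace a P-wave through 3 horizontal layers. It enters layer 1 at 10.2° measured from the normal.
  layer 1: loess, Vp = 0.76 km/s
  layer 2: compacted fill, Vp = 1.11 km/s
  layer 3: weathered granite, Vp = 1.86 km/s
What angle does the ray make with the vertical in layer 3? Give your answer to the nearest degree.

Snell's law across each interface conserves sin θ / V, so sin θ_3 = V_3·sin θ₁/V₁.
sin θ_3 = 1.86 × sin 10.2° / 0.76 = 0.4334.
θ_3 = 25.68° from the vertical.

26°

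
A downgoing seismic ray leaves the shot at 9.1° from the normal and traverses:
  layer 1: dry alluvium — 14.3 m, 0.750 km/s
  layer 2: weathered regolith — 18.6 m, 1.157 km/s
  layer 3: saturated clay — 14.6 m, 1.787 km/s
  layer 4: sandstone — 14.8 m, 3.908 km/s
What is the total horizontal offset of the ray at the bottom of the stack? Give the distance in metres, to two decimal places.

Apply Snell's law at each interface; in layer i the horizontal offset is hᵢ·tan θᵢ.
Layer 1: θ = 9.10°; offset = 14.3·tan 9.10° = 2.2905 m.
Layer 2: sin θ = 1.157·sin 9.1°/0.750 = 0.2440, θ = 14.12°; offset = 18.6·tan 14.12° = 4.6795 m.
Layer 3: sin θ = 1.787·sin 9.1°/0.750 = 0.3768, θ = 22.14°; offset = 14.6·tan 22.14° = 5.9397 m.
Layer 4: sin θ = 3.908·sin 9.1°/0.750 = 0.8241, θ = 55.50°; offset = 14.8·tan 55.50° = 21.5327 m.
Σ offsets = 34.4425 m.

34.44 m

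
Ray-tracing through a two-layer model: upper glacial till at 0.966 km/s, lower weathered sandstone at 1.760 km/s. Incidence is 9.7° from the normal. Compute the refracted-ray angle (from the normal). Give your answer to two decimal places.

17.88°

sin θ₁/V₁ = sin θ₂/V₂ ⇒ sin θ₂ = 1.760·sin 9.7°/0.966 = 1.760·0.1685/0.966 = 0.3070.
θ₂ = arcsin 0.3070 = 17.88° from the normal.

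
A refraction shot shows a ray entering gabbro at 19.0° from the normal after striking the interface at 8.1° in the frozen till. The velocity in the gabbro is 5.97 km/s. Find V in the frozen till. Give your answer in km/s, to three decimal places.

2.584 km/s

Snell's law: sin 8.1°/V₁ = sin 19.0°/V₂.
V₁ = V₂·sin 8.1°/sin 19.0° = 5.97 × 0.4328 = 2.584 km/s.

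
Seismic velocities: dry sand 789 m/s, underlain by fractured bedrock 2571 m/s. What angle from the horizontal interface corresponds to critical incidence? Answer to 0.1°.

72.1°

At critical incidence the refracted ray runs along the interface (θ₂ = 90°), so sin θ_c = V₁/V₂.
θ_c = arcsin(789/2571) = arcsin 0.3069 = 17.87°.
Measured from the interface: 90° − 17.87° = 72.13°.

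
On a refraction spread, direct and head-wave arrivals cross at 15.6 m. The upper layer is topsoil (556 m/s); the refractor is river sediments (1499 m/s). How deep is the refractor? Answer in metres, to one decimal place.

5.3 m

h = (x_cross/2)·√((V₂−V₁)/(V₂+V₁)).
(V₂−V₁)/(V₂+V₁) = (1499−556)/(1499+556) = 0.4589; √ = 0.6774.
h = (15.6/2)·0.6774 = 5.28 m.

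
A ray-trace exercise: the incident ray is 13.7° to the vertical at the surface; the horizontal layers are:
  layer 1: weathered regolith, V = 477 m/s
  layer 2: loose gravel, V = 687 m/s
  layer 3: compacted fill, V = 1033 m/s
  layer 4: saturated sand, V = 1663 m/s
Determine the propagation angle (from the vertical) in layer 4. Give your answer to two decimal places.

Snell's law across each interface conserves sin θ / V, so sin θ_4 = V_4·sin θ₁/V₁.
sin θ_4 = 1663 × sin 13.7° / 477 = 0.8257.
θ_4 = arcsin 0.8257 = 55.66°.

55.66°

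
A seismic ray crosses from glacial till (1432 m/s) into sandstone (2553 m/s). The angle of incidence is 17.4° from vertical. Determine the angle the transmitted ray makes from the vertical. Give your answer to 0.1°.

sin θ₁/V₁ = sin θ₂/V₂ ⇒ sin θ₂ = 2553·sin 17.4°/1432 = 2553·0.2990/1432 = 0.5331.
θ₂ = arcsin 0.5331 = 32.22° from the normal.

32.2°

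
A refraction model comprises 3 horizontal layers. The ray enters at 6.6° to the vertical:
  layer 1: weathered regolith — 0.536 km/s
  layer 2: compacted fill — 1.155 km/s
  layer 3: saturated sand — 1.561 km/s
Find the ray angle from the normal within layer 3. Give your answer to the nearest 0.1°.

Snell's law across each interface conserves sin θ / V, so sin θ_3 = V_3·sin θ₁/V₁.
sin θ_3 = 1.561 × sin 6.6° / 0.536 = 0.3347.
θ_3 = arcsin 0.3347 = 19.56°.

19.6°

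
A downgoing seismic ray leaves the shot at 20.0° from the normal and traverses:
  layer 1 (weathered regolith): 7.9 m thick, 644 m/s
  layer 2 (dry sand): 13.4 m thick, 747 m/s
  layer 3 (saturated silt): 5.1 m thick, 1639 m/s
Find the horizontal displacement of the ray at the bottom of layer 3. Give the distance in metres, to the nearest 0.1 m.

p = sin θ₁/V₁ = sin 20.0°/644 = 5.3109e-04 s/m is conserved through the stack.
Layer 1: θ = 20.00°; offset = 7.9·tan 20.00° = 2.875 m.
Layer 2: sin θ = p·747 = 0.3967 → θ = 23.37°; offset = 13.4·tan 23.37° = 5.791 m.
Layer 3: sin θ = p·1639 = 0.8705 → θ = 60.51°; offset = 5.1·tan 60.51° = 9.018 m.
Summing the layer offsets gives 17.685 m.

17.7 m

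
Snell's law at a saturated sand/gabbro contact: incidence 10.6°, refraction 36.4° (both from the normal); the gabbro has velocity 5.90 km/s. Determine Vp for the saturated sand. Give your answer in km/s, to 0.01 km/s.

1.83 km/s

sin 10.6° = 0.1840; sin 36.4° = 0.5934.
V₁ = V₂·(sin θ₁/sin θ₂) = 5.90·(0.1840/0.5934) = 1.83 km/s.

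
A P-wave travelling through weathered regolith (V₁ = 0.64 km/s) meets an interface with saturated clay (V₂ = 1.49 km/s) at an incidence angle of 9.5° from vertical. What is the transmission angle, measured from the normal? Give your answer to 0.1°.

Snell's law: sin θ₂ = (V₂/V₁)·sin θ₁ = (1.49/0.64)·sin 9.5° = 0.3843.
θ₂ = sin⁻¹(0.3843) = 22.60° (from vertical).

22.6°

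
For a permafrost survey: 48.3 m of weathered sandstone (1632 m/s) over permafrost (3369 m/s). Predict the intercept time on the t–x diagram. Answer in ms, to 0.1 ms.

θ_c = arcsin(V₁/V₂) = arcsin(1632/3369) = 28.97°; cos θ_c = 0.8748.
tᵢ = 2h·cos θ_c / V₁ = 2·48.3·0.8748 / 1632 = 0.05178 s.

51.8 ms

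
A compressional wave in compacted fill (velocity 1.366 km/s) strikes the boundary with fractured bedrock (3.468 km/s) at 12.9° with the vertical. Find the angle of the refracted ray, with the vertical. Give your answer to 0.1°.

sin θ₁/V₁ = sin θ₂/V₂ ⇒ sin θ₂ = 3.468·sin 12.9°/1.366 = 3.468·0.2233/1.366 = 0.5668.
θ₂ = arcsin 0.5668 = 34.53° from the normal.

34.5°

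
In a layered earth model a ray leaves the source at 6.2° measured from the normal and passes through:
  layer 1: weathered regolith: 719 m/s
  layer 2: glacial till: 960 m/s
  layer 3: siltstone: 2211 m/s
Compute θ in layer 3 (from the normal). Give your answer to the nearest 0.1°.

19.4°

Ray parameter p = sin 6.2° / 719 = 1.5021e-04 s/m.
sin θ_3 = p·V_3 = 1.5021e-04 × 2211 = 0.3321.
θ_3 = arcsin 0.3321 = 19.40°.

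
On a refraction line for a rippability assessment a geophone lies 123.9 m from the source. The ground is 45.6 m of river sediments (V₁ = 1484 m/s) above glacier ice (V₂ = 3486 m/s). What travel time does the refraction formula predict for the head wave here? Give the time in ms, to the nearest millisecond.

t = x/V₂ + 2h·√(V₂²−V₁²)/(V₁V₂).
√(V₂²−V₁²) = √(3486²−1484²) = 3154.4 m/s; delay term = 2·45.6·3154.4/(1484·3486) = 0.05561 s.
t = 123.9/3486 + 0.05561 = 0.09115 s.

91 ms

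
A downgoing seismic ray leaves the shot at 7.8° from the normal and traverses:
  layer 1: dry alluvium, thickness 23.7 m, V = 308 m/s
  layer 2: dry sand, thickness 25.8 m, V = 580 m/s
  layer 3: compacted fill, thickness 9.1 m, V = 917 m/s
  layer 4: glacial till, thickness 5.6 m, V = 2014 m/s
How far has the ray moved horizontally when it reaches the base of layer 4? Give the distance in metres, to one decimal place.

p = sin θ₁/V₁ = sin 7.8°/308 = 4.4063e-04 s/m is conserved through the stack.
Layer 1: θ = 7.80°; offset = 23.7·tan 7.80° = 3.246 m.
Layer 2: sin θ = p·580 = 0.2556 → θ = 14.81°; offset = 25.8·tan 14.81° = 6.820 m.
Layer 3: sin θ = p·917 = 0.4041 → θ = 23.83°; offset = 9.1·tan 23.83° = 4.020 m.
Layer 4: sin θ = p·2014 = 0.8874 → θ = 62.55°; offset = 5.6·tan 62.55° = 10.782 m.
Summing the layer offsets gives 24.868 m.

24.9 m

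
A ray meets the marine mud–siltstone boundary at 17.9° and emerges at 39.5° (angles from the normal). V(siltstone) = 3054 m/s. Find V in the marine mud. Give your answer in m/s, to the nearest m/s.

Snell's law: sin 17.9°/V₁ = sin 39.5°/V₂.
V₁ = V₂·sin 17.9°/sin 39.5° = 3054 × 0.4832 = 1475.71 m/s.

1476 m/s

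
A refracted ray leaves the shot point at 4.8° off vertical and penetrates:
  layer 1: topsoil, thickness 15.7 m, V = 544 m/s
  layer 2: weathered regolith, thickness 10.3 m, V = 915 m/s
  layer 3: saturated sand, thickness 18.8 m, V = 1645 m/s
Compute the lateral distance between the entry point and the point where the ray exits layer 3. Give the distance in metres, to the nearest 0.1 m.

7.7 m

Ray parameter p = sin 4.8° / 544 m/s = 1.5382e-04 s/m.
Layer 1: θ = 4.80°; offset = 15.7·tan 4.80° = 1.318 m.
Layer 2: sin θ = p·915 = 0.1407 → θ = 8.09°; offset = 10.3·tan 8.09° = 1.464 m.
Layer 3: sin θ = p·1645 = 0.2530 → θ = 14.66°; offset = 18.8·tan 14.66° = 4.917 m.
Summing the layer offsets gives 7.700 m.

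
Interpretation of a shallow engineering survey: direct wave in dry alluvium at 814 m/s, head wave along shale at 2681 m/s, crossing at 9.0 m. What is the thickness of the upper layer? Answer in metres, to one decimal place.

x_cross = 2h·√((V₂+V₁)/(V₂−V₁)) → h = x_cross / (2·√((V₂+V₁)/(V₂−V₁))).
√((V₂+V₁)/(V₂−V₁)) = √((2681+814)/(2681−814)) = 1.3682.
h = 9.0 / (2·1.3682) = 3.29 m.

3.3 m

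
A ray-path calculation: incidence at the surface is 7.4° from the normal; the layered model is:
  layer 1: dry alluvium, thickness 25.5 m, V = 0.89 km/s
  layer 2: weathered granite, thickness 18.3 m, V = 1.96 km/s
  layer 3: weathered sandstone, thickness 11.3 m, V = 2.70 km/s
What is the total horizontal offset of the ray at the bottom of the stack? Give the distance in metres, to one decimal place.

13.5 m

Apply Snell's law at each interface; in layer i the horizontal offset is hᵢ·tan θᵢ.
Layer 1: θ = 7.40°; offset = 25.5·tan 7.40° = 3.312 m.
Layer 2: sin θ = 1.96·sin 7.4°/0.89 = 0.2836, θ = 16.48°; offset = 18.3·tan 16.48° = 5.413 m.
Layer 3: sin θ = 2.70·sin 7.4°/0.89 = 0.3907, θ = 23.00°; offset = 11.3·tan 23.00° = 4.797 m.
Summing the layer offsets gives 13.521 m.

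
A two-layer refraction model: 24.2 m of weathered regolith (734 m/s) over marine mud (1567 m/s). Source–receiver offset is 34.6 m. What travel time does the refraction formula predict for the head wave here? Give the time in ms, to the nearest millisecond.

80 ms

t = x/V₂ + 2h·√(V₂²−V₁²)/(V₁V₂).
√(V₂²−V₁²) = √(1567²−734²) = 1384.5 m/s; delay term = 2·24.2·1384.5/(734·1567) = 0.05826 s.
t = 34.6/1567 + 0.05826 = 0.08034 s.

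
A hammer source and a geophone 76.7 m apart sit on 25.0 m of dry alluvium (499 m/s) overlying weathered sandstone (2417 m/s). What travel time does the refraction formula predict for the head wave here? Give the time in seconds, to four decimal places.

0.1298 s

θ_c = arcsin(V₁/V₂) = arcsin(499/2417) = 11.91°, cos θ_c = 0.9785.
Intercept time tᵢ = 2h cos θ_c / V₁ = 2·25.0·0.9785/499 = 0.09804 s.
t = x/V₂ + tᵢ = 76.7/2417 + 0.09804 = 0.12978 s.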